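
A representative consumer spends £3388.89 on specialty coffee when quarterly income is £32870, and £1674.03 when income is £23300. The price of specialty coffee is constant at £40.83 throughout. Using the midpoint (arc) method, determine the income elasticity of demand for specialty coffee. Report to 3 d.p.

With a constant price, Q₁ = 3388.89/40.83 = 83.000 and Q₂ = 1674.03/40.83 = 41.000 (equivalently, work directly with expenditure since P cancels).
Midpoint %ΔQ = (1674.03 − 3388.89)/2531.46 = -0.67742; midpoint %ΔI = (23300 − 32870)/28085 = -0.34075.
η = -0.67742 / -0.34075 = 1.988.

1.988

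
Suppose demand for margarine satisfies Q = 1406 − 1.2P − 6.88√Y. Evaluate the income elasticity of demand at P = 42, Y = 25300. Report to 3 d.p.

At P = 42, Y = 25300: Q = 261.269.
Holding P constant, ∂Q/∂Y = -6.88/(2√Y) = -0.0216271.
η_Y = (∂Q/∂Y)·(Y/Q) = -0.0216271 × (25300/261.269) = -2.094.

-2.094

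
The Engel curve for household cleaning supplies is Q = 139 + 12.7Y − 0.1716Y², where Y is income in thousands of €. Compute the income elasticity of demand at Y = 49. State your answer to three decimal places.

-0.578

At Y = 49: Q = 349.2884.
dQ/dY = 12.7 − 0.3432Y = -4.11680.
η = (dQ/dY)·(Y/Q) = -4.11680 × (49/349.2884) = -0.578.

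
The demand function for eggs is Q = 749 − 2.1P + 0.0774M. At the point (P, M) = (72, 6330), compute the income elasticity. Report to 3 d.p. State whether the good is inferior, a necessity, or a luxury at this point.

0.450 (necessity)

At P = 72, M = 6330: Q = 1087.742.
Holding P constant, ∂Q/∂M = 0.0774.
η_M = (∂Q/∂M)·(M/Q) = 0.0774 × (6330/1087.742) = 0.450.
Since 0 < η < 1, this is a necessity.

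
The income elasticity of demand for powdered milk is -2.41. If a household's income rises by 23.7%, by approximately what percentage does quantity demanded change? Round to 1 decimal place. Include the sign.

%ΔQ ≈ η × %ΔI = -2.41 × 23.7% = -57.1%.

-57.1%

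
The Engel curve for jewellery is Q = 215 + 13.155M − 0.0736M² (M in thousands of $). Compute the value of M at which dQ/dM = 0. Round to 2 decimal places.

89.37

dQ/dM = 13.155 − 0.1472M.
The good is inferior where dQ/dM < 0. Setting dQ/dM = 0 gives M = 13.155 / 0.1472 = 89.37.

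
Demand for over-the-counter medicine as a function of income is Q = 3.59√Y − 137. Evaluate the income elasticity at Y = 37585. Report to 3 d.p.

At Y = 37585: Q = 558.988.
dQ/dY = 3.59/(2√Y) = 0.00925885 at this income.
η = (dQ/dY)·(Y/Q) = 0.00925885 × (37585/558.988) = 0.623.

0.623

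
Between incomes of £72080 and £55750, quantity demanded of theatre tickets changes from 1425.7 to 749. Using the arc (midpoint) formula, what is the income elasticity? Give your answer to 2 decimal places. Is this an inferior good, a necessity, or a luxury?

ΔQ = 749 − 1425.7 = -676.7; midpoint Q̄ = (1425.7 + 749)/2 = 1087.35.
ΔI = 55750 − 72080 = -16330; midpoint Ī = (72080 + 55750)/2 = 63915.
η = (ΔQ/Q̄) ÷ (ΔI/Ī) = (-676.7/1087.35) ÷ (-16330/63915) = 2.44.
η > 1 ⇒ luxury.

2.44 (luxury)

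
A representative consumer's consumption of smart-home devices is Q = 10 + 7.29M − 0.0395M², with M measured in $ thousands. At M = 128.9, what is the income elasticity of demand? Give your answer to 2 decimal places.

At M = 128.9: Q = 293.3802.
dQ/dM = 7.29 − 0.079M = -2.89310.
η = (dQ/dM)·(M/Q) = -2.89310 × (128.9/293.3802) = -1.27.

-1.27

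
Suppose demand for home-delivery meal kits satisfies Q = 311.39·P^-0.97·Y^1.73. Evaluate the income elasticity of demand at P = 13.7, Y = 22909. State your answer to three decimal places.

1.730

For a multiplicative demand Q = A·P^α·Y^β, the income elasticity is β everywhere.
Here β = 1.73, so η = 1.730.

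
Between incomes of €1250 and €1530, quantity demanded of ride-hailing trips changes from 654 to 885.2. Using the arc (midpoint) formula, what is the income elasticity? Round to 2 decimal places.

1.49

ΔQ = 885.2 − 654 = 231.2; midpoint Q̄ = (654 + 885.2)/2 = 769.6.
ΔI = 1530 − 1250 = 280; midpoint Ī = (1250 + 1530)/2 = 1390.
η = (ΔQ/Q̄) ÷ (ΔI/Ī) = (231.2/769.6) ÷ (280/1390) = 1.49.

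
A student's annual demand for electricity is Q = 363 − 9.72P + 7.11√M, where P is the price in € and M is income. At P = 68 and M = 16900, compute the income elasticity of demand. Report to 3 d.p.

At P = 68, M = 16900: Q = 626.340.
Holding P constant, ∂Q/∂M = 7.11/(2√M) = 0.0273462.
η_M = (∂Q/∂M)·(M/Q) = 0.0273462 × (16900/626.340) = 0.738.

0.738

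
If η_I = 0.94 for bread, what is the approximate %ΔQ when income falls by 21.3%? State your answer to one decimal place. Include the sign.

%ΔQ ≈ η × %ΔI = 0.94 × (-21.3%) = -20.0%.

-20.0%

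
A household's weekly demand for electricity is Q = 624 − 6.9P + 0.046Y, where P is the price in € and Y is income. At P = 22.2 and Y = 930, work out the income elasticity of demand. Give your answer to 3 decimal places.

0.083

At P = 22.2, Y = 930: Q = 513.600.
Holding P constant, ∂Q/∂Y = 0.046.
η_Y = (∂Q/∂Y)·(Y/Q) = 0.046 × (930/513.600) = 0.083.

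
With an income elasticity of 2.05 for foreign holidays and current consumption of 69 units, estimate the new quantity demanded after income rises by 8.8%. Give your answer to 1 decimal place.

81.4

%ΔQ ≈ η × %ΔI = 2.05 × 8.8% = 18.04%.
New Q ≈ 69 × (1 + 0.1804) = 81.4.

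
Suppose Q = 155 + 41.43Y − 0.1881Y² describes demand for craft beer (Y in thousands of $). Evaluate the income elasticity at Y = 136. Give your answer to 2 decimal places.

-0.57

At Y = 136: Q = 2310.3824.
dQ/dY = 41.43 − 0.3762Y = -9.73320.
η = (dQ/dY)·(Y/Q) = -9.73320 × (136/2310.3824) = -0.57.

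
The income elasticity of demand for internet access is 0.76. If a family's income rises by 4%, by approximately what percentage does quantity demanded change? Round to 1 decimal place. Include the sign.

%ΔQ ≈ η × %ΔI = 0.76 × 4% = 3.0%.

3.0%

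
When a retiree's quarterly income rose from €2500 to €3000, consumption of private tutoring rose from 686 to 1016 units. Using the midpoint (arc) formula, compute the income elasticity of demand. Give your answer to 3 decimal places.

2.133

ΔQ = 1016 − 686 = 330; midpoint Q̄ = (686 + 1016)/2 = 851.
ΔI = 3000 − 2500 = 500; midpoint Ī = (2500 + 3000)/2 = 2750.
η = (ΔQ/Q̄) ÷ (ΔI/Ī) = (330/851) ÷ (500/2750) = 2.133.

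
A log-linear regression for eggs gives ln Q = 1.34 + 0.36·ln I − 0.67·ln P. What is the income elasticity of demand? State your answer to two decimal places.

In a log-linear demand, the coefficient on ln I is the income elasticity.
So η = 0.36.

0.36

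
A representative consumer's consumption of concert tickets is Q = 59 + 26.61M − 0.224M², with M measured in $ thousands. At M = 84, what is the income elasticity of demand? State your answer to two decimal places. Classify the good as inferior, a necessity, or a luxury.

-1.30 (inferior good)

At M = 84: Q = 713.6960.
dQ/dM = 26.61 − 0.448M = -11.02200.
η = (dQ/dM)·(M/Q) = -11.02200 × (84/713.6960) = -1.30.
η < 0 ⇒ inferior good.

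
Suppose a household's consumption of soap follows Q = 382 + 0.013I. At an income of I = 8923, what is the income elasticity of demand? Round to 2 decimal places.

0.23

At I = 8923: Q = 497.999.
dQ/dI = 0.013.
η = (dQ/dI)·(I/Q) = 0.013 × (8923/497.999) = 0.23.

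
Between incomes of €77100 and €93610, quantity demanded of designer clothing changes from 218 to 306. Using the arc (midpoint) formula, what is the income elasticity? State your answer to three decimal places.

1.736

ΔQ = 306 − 218 = 88; midpoint Q̄ = (218 + 306)/2 = 262.
ΔI = 93610 − 77100 = 16510; midpoint Ī = (77100 + 93610)/2 = 85355.
η = (ΔQ/Q̄) ÷ (ΔI/Ī) = (88/262) ÷ (16510/85355) = 1.736.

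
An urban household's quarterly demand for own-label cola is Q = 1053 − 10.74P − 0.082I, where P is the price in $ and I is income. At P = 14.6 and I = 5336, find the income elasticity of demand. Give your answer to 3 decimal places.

At P = 14.6, I = 5336: Q = 458.644.
Holding P constant, ∂Q/∂I = −0.082.
η_I = (∂Q/∂I)·(I/Q) = -0.082 × (5336/458.644) = -0.954.

-0.954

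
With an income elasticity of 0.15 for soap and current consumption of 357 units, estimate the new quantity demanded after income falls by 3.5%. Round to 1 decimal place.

355.1

%ΔQ ≈ η × %ΔI = 0.15 × (-3.5%) = -0.525%.
New Q ≈ 357 × (1 − 0.00525) = 355.1.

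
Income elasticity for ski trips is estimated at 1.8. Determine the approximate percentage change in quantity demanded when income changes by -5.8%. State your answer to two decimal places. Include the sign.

-10.44%

%ΔQ ≈ η × %ΔI = 1.8 × (-5.8%) = -10.44%.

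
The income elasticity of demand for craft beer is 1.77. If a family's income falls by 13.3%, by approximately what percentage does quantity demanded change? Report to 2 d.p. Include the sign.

-23.54%

%ΔQ ≈ η × %ΔI = 1.77 × (-13.3%) = -23.54%.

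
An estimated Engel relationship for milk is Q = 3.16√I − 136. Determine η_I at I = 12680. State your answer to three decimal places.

0.809

At I = 12680: Q = 219.833.
dQ/dI = 3.16/(2√I) = 0.0140313 at this income.
η = (dQ/dI)·(I/Q) = 0.0140313 × (12680/219.833) = 0.809.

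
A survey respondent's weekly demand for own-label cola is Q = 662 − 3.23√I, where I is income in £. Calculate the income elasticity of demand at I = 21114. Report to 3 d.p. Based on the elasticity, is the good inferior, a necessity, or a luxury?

-1.218 (inferior good)

At I = 21114: Q = 192.660.
dQ/dI = -3.23/(2√I) = -0.0111144 at this income.
η = (dQ/dI)·(I/Q) = -0.0111144 × (21114/192.660) = -1.218.
Since η < 0, the good is an inferior good.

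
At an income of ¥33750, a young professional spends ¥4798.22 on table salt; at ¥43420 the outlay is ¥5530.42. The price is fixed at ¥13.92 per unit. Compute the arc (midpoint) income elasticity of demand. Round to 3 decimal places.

With a constant price, Q₁ = 4798.22/13.92 = 344.700 and Q₂ = 5530.42/13.92 = 397.300 (equivalently, work directly with expenditure since P cancels).
Midpoint %ΔQ = (5530.42 − 4798.22)/5164.32 = 0.14178; midpoint %ΔI = (43420 − 33750)/38585 = 0.25062.
η = 0.14178 / 0.25062 = 0.566.

0.566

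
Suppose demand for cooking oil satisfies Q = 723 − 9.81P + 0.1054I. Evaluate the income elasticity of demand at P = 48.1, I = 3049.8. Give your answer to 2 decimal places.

At P = 48.1, I = 3049.8: Q = 572.588.
Holding P constant, ∂Q/∂I = 0.1054.
η_I = (∂Q/∂I)·(I/Q) = 0.1054 × (3049.8/572.588) = 0.56.

0.56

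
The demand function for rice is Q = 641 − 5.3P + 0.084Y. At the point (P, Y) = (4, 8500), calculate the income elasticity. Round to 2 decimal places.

At P = 4, Y = 8500: Q = 1333.800.
Holding P constant, ∂Q/∂Y = 0.084.
η_Y = (∂Q/∂Y)·(Y/Q) = 0.084 × (8500/1333.800) = 0.54.

0.54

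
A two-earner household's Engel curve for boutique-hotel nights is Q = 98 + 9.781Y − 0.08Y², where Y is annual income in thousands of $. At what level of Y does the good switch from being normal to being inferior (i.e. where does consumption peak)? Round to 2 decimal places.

61.13

dQ/dY = 9.781 − 0.16Y.
The good is inferior where dQ/dY < 0. Setting dQ/dY = 0 gives Y = 9.781 / 0.16 = 61.13.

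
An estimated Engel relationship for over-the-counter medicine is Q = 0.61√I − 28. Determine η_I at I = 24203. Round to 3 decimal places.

0.709

At I = 24203: Q = 66.900.
dQ/dI = 0.61/(2√I) = 0.00196049 at this income.
η = (dQ/dI)·(I/Q) = 0.00196049 × (24203/66.900) = 0.709.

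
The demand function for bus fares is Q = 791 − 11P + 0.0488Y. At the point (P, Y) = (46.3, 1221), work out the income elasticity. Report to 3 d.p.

At P = 46.3, Y = 1221: Q = 341.285.
Holding P constant, ∂Q/∂Y = 0.0488.
η_Y = (∂Q/∂Y)·(Y/Q) = 0.0488 × (1221/341.285) = 0.175.

0.175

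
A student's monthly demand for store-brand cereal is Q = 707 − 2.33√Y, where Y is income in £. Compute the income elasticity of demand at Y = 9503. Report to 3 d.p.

-0.237

At Y = 9503: Q = 479.864.
dQ/dY = -2.33/(2√Y) = -0.0119508 at this income.
η = (dQ/dY)·(Y/Q) = -0.0119508 × (9503/479.864) = -0.237.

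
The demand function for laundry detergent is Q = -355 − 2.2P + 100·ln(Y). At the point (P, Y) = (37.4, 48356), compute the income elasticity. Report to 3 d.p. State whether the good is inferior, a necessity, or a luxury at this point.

At P = 37.4, Y = 48356: Q = 641.355.
Holding P constant, ∂Q/∂Y = 100/Y = 0.002068.
η_Y = (∂Q/∂Y)·(Y/Q) = 0.002068 × (48356/641.355) = 0.156.
Since 0 < η < 1, this is a necessity.

0.156 (necessity)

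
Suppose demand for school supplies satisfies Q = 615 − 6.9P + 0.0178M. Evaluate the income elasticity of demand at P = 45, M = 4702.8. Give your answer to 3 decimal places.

0.216

At P = 45, M = 4702.8: Q = 388.210.
Holding P constant, ∂Q/∂M = 0.0178.
η_M = (∂Q/∂M)·(M/Q) = 0.0178 × (4702.8/388.210) = 0.216.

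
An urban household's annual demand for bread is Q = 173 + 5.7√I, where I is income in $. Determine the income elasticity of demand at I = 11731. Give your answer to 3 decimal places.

0.391

At I = 11731: Q = 790.366.
dQ/dI = 5.7/(2√I) = 0.0263134 at this income.
η = (dQ/dI)·(I/Q) = 0.0263134 × (11731/790.366) = 0.391.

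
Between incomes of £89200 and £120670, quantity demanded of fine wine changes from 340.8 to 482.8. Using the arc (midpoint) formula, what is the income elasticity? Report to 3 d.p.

ΔQ = 482.8 − 340.8 = 142; midpoint Q̄ = (340.8 + 482.8)/2 = 411.8.
ΔI = 120670 − 89200 = 31470; midpoint Ī = (89200 + 120670)/2 = 104935.
η = (ΔQ/Q̄) ÷ (ΔI/Ī) = (142/411.8) ÷ (31470/104935) = 1.150.

1.150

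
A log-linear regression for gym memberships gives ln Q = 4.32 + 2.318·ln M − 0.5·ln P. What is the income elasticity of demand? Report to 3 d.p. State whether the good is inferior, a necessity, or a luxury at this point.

2.318 (luxury)

In a log-linear demand, the coefficient on ln M is the income elasticity.
So η = 2.318.
η > 1 ⇒ luxury.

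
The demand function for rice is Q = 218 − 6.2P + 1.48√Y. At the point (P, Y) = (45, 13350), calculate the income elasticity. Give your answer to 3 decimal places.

0.777

At P = 45, Y = 13350: Q = 110.002.
Holding P constant, ∂Q/∂Y = 1.48/(2√Y) = 0.00640459.
η_Y = (∂Q/∂Y)·(Y/Q) = 0.00640459 × (13350/110.002) = 0.777.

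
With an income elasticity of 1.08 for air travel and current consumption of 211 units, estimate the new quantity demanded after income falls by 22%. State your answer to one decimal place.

160.9

%ΔQ ≈ η × %ΔI = 1.08 × (-22%) = -23.76%.
New Q ≈ 211 × (1 − 0.2376) = 160.9.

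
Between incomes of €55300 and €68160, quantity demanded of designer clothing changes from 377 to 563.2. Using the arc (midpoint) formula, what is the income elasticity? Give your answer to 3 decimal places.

ΔQ = 563.2 − 377 = 186.2; midpoint Q̄ = (377 + 563.2)/2 = 470.1.
ΔI = 68160 − 55300 = 12860; midpoint Ī = (55300 + 68160)/2 = 61730.
η = (ΔQ/Q̄) ÷ (ΔI/Ī) = (186.2/470.1) ÷ (12860/61730) = 1.901.

1.901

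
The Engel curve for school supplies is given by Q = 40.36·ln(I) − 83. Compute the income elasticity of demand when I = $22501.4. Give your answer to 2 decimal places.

0.13

At I = 22501.4: Q = 321.461.
dQ/dI = 40.36/I = 0.00179367 at this income.
η = (dQ/dI)·(I/Q) = 0.00179367 × (22501.4/321.461) = 0.13.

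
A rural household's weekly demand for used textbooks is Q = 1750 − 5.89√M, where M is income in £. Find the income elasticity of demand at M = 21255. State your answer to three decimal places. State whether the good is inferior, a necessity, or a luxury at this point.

At M = 21255: Q = 891.291.
dQ/dM = -5.89/(2√M) = -0.0202002 at this income.
η = (dQ/dM)·(M/Q) = -0.0202002 × (21255/891.291) = -0.482.
Since η < 0, the good is an inferior good.

-0.482 (inferior good)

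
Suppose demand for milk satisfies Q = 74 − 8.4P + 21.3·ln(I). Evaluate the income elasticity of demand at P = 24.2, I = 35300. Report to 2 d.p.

0.23

At P = 24.2, I = 35300: Q = 93.766.
Holding P constant, ∂Q/∂I = 21.3/I = 0.000603399.
η_I = (∂Q/∂I)·(I/Q) = 0.000603399 × (35300/93.766) = 0.23.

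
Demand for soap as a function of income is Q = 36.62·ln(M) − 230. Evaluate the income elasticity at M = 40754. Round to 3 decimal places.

0.231

At M = 40754: Q = 158.733.
dQ/dM = 36.62/M = 0.000898562 at this income.
η = (dQ/dM)·(M/Q) = 0.000898562 × (40754/158.733) = 0.231.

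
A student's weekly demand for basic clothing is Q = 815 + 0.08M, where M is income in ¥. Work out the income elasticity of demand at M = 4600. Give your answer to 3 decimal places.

0.311

At M = 4600: Q = 1183.000.
dQ/dM = 0.08.
η = (dQ/dM)·(M/Q) = 0.08 × (4600/1183.000) = 0.311.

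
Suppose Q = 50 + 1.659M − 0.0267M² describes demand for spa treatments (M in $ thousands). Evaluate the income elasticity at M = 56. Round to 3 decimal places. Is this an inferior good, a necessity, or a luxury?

At M = 56: Q = 59.1728.
dQ/dM = 1.659 − 0.0534M = -1.33140.
η = (dQ/dM)·(M/Q) = -1.33140 × (56/59.1728) = -1.260.
η < 0 ⇒ inferior good.

-1.260 (inferior good)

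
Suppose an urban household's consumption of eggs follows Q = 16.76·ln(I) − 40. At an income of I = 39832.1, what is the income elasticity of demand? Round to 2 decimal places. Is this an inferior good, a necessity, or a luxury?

0.12 (necessity)

At I = 39832.1: Q = 137.529.
dQ/dI = 16.76/I = 0.000420766 at this income.
η = (dQ/dI)·(I/Q) = 0.000420766 × (39832.1/137.529) = 0.12.
Since 0 < η < 1, the good is a necessity.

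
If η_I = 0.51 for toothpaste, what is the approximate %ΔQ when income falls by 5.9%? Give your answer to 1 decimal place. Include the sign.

%ΔQ ≈ η × %ΔI = 0.51 × (-5.9%) = -3.0%.

-3.0%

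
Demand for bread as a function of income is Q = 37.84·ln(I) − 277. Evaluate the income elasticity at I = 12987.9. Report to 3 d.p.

At I = 12987.9: Q = 81.412.
dQ/dI = 37.84/I = 0.00291348 at this income.
η = (dQ/dI)·(I/Q) = 0.00291348 × (12987.9/81.412) = 0.465.

0.465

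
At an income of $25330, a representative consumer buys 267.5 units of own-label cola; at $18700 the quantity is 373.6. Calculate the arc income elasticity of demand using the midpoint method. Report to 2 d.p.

ΔQ = 373.6 − 267.5 = 106.1; midpoint Q̄ = (267.5 + 373.6)/2 = 320.55.
ΔI = 18700 − 25330 = -6630; midpoint Ī = (25330 + 18700)/2 = 22015.
η = (ΔQ/Q̄) ÷ (ΔI/Ī) = (106.1/320.55) ÷ (-6630/22015) = -1.10.

-1.10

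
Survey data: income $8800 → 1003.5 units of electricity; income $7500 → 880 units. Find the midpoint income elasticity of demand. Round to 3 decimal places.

ΔQ = 880 − 1003.5 = -123.5; midpoint Q̄ = (1003.5 + 880)/2 = 941.75.
ΔI = 7500 − 8800 = -1300; midpoint Ī = (8800 + 7500)/2 = 8150.
η = (ΔQ/Q̄) ÷ (ΔI/Ī) = (-123.5/941.75) ÷ (-1300/8150) = 0.822.

0.822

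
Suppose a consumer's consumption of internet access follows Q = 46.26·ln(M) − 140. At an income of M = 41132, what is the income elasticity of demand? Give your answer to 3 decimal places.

0.132

At M = 41132: Q = 351.491.
dQ/dM = 46.26/M = 0.00112467 at this income.
η = (dQ/dM)·(M/Q) = 0.00112467 × (41132/351.491) = 0.132.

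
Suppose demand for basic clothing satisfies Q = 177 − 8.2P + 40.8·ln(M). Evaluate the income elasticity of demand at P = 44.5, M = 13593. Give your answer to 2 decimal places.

At P = 44.5, M = 13593: Q = 200.406.
Holding P constant, ∂Q/∂M = 40.8/M = 0.00300154.
η_M = (∂Q/∂M)·(M/Q) = 0.00300154 × (13593/200.406) = 0.20.

0.20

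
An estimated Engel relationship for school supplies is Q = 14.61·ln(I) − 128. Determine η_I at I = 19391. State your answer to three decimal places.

At I = 19391: Q = 16.238.
dQ/dI = 14.61/I = 0.000753442 at this income.
η = (dQ/dI)·(I/Q) = 0.000753442 × (19391/16.238) = 0.900.

0.900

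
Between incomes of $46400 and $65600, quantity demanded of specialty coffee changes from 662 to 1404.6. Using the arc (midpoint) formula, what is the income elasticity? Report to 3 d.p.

ΔQ = 1404.6 − 662 = 742.6; midpoint Q̄ = (662 + 1404.6)/2 = 1033.3.
ΔI = 65600 − 46400 = 19200; midpoint Ī = (46400 + 65600)/2 = 56000.
η = (ΔQ/Q̄) ÷ (ΔI/Ī) = (742.6/1033.3) ÷ (19200/56000) = 2.096.

2.096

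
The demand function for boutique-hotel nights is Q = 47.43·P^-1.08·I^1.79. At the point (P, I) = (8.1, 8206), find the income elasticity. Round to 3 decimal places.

1.790

For a multiplicative demand Q = A·P^α·I^β, the income elasticity is β everywhere.
Here β = 1.79, so η = 1.790.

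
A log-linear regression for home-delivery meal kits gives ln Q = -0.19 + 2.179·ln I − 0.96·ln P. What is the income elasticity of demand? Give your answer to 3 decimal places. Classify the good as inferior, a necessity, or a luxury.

In a log-linear demand, the coefficient on ln I is the income elasticity.
So η = 2.179.
η > 1 ⇒ luxury.

2.179 (luxury)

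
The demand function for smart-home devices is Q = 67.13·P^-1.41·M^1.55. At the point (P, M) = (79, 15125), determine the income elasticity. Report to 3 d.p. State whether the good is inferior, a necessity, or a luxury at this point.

For a multiplicative demand Q = A·P^α·M^β, the income elasticity is β everywhere.
Here β = 1.55, so η = 1.550.
Since η > 1, this is a luxury.

1.550 (luxury)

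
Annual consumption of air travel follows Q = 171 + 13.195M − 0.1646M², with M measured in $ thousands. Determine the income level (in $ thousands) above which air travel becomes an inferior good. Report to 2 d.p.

40.08

dQ/dM = 13.195 − 0.3292M.
The good is inferior where dQ/dM < 0. Setting dQ/dM = 0 gives M = 13.195 / 0.3292 = 40.08.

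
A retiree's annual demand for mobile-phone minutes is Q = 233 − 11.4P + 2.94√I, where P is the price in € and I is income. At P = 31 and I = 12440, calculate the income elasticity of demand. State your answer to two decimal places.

At P = 31, I = 12440: Q = 207.512.
Holding P constant, ∂Q/∂I = 2.94/(2√I) = 0.0131797.
η_I = (∂Q/∂I)·(I/Q) = 0.0131797 × (12440/207.512) = 0.79.

0.79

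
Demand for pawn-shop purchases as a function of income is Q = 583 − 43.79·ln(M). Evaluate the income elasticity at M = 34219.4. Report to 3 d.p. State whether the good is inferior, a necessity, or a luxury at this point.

At M = 34219.4: Q = 125.808.
dQ/dM = -43.79/M = -0.00127968 at this income.
η = (dQ/dM)·(M/Q) = -0.00127968 × (34219.4/125.808) = -0.348.
Since η < 0, the good is an inferior good.

-0.348 (inferior good)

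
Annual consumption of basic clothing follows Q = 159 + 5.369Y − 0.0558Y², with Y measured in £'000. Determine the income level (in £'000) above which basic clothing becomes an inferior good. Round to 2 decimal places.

dQ/dY = 5.369 − 0.1116Y.
The good is inferior where dQ/dY < 0. Setting dQ/dY = 0 gives Y = 5.369 / 0.1116 = 48.11.

48.11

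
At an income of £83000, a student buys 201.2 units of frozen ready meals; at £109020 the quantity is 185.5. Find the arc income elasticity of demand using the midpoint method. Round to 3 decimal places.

-0.300

ΔQ = 185.5 − 201.2 = -15.7; midpoint Q̄ = (201.2 + 185.5)/2 = 193.35.
ΔI = 109020 − 83000 = 26020; midpoint Ī = (83000 + 109020)/2 = 96010.
η = (ΔQ/Q̄) ÷ (ΔI/Ī) = (-15.7/193.35) ÷ (26020/96010) = -0.300.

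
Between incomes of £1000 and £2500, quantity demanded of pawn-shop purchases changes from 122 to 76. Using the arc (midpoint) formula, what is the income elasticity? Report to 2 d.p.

-0.54

ΔQ = 76 − 122 = -46; midpoint Q̄ = (122 + 76)/2 = 99.
ΔI = 2500 − 1000 = 1500; midpoint Ī = (1000 + 2500)/2 = 1750.
η = (ΔQ/Q̄) ÷ (ΔI/Ī) = (-46/99) ÷ (1500/1750) = -0.54.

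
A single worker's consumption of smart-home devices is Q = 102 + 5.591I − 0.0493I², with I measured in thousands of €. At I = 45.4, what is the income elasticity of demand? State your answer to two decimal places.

At I = 45.4: Q = 254.2162.
dQ/dI = 5.591 − 0.0986I = 1.11456.
η = (dQ/dI)·(I/Q) = 1.11456 × (45.4/254.2162) = 0.20.

0.20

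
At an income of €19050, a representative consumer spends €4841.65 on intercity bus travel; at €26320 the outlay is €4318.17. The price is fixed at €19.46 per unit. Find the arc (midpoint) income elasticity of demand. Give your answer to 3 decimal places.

With a constant price, Q₁ = 4841.65/19.46 = 248.800 and Q₂ = 4318.17/19.46 = 221.900 (equivalently, work directly with expenditure since P cancels).
Midpoint %ΔQ = (4318.17 − 4841.65)/4579.91 = -0.11430; midpoint %ΔI = (26320 − 19050)/22685 = 0.32048.
η = -0.11430 / 0.32048 = -0.357.

-0.357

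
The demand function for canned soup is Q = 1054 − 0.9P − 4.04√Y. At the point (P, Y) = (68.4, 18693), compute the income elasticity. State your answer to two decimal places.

At P = 68.4, Y = 18693: Q = 440.082.
Holding P constant, ∂Q/∂Y = -4.04/(2√Y) = -0.0147745.
η_Y = (∂Q/∂Y)·(Y/Q) = -0.0147745 × (18693/440.082) = -0.63.

-0.63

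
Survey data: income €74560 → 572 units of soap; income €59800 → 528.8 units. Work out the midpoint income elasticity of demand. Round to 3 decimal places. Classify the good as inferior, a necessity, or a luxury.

ΔQ = 528.8 − 572 = -43.2; midpoint Q̄ = (572 + 528.8)/2 = 550.4.
ΔI = 59800 − 74560 = -14760; midpoint Ī = (74560 + 59800)/2 = 67180.
η = (ΔQ/Q̄) ÷ (ΔI/Ī) = (-43.2/550.4) ÷ (-14760/67180) = 0.357.
0 < η < 1 ⇒ necessity.

0.357 (necessity)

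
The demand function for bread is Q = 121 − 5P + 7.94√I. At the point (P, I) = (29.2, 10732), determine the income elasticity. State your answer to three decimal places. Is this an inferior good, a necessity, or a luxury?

0.516 (necessity)

At P = 29.2, I = 10732: Q = 797.547.
Holding P constant, ∂Q/∂I = 7.94/(2√I) = 0.0383222.
η_I = (∂Q/∂I)·(I/Q) = 0.0383222 × (10732/797.547) = 0.516.
Since 0 < η < 1, this is a necessity.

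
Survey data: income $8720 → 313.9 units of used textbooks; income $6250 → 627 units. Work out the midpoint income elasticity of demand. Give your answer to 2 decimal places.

-2.02

ΔQ = 627 − 313.9 = 313.1; midpoint Q̄ = (313.9 + 627)/2 = 470.45.
ΔI = 6250 − 8720 = -2470; midpoint Ī = (8720 + 6250)/2 = 7485.
η = (ΔQ/Q̄) ÷ (ΔI/Ī) = (313.1/470.45) ÷ (-2470/7485) = -2.02.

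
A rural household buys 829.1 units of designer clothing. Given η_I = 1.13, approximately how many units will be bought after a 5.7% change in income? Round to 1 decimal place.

882.5

%ΔQ ≈ η × %ΔI = 1.13 × 5.7% = 6.441%.
New Q ≈ 829.1 × (1 + 0.06441) = 882.5.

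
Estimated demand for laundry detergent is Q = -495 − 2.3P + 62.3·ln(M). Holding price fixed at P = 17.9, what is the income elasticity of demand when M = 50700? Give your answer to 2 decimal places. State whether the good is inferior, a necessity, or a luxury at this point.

0.45 (necessity)

At P = 17.9, M = 50700: Q = 138.768.
Holding P constant, ∂Q/∂M = 62.3/M = 0.0012288.
η_M = (∂Q/∂M)·(M/Q) = 0.0012288 × (50700/138.768) = 0.45.
Since 0 < η < 1, this is a necessity.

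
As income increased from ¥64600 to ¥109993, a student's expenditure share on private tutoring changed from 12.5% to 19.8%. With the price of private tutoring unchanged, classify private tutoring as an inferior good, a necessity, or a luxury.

The budget share rises as income rises, so η > 1.

luxury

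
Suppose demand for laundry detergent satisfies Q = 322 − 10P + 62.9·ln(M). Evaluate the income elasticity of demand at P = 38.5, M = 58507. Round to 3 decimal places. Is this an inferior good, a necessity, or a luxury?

0.100 (necessity)

At P = 38.5, M = 58507: Q = 627.447.
Holding P constant, ∂Q/∂M = 62.9/M = 0.00107509.
η_M = (∂Q/∂M)·(M/Q) = 0.00107509 × (58507/627.447) = 0.100.
Since 0 < η < 1, this is a necessity.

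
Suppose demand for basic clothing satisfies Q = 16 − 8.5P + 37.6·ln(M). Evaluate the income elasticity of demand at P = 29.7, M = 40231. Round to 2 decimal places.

At P = 29.7, M = 40231: Q = 162.200.
Holding P constant, ∂Q/∂M = 37.6/M = 0.000934603.
η_M = (∂Q/∂M)·(M/Q) = 0.000934603 × (40231/162.200) = 0.23.

0.23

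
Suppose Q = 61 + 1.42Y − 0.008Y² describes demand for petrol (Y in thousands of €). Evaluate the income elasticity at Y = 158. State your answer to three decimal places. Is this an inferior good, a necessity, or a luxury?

-2.044 (inferior good)

At Y = 158: Q = 85.6480.
dQ/dY = 1.42 − 0.016Y = -1.10800.
η = (dQ/dY)·(Y/Q) = -1.10800 × (158/85.6480) = -2.044.
η < 0 ⇒ inferior good.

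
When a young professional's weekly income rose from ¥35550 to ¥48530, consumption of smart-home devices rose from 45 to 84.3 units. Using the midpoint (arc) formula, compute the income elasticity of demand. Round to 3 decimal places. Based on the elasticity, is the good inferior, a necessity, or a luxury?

1.969 (luxury)

ΔQ = 84.3 − 45 = 39.3; midpoint Q̄ = (45 + 84.3)/2 = 64.65.
ΔI = 48530 − 35550 = 12980; midpoint Ī = (35550 + 48530)/2 = 42040.
η = (ΔQ/Q̄) ÷ (ΔI/Ī) = (39.3/64.65) ÷ (12980/42040) = 1.969.
η > 1 ⇒ luxury.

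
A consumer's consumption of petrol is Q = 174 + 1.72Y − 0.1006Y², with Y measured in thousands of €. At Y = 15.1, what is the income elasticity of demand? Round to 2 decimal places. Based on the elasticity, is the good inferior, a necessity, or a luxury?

At Y = 15.1: Q = 177.0342.
dQ/dY = 1.72 − 0.2012Y = -1.31812.
η = (dQ/dY)·(Y/Q) = -1.31812 × (15.1/177.0342) = -0.11.
η < 0 ⇒ inferior good.

-0.11 (inferior good)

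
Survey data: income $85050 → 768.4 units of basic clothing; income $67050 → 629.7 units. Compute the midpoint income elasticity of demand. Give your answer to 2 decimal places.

0.84

ΔQ = 629.7 − 768.4 = -138.7; midpoint Q̄ = (768.4 + 629.7)/2 = 699.05.
ΔI = 67050 − 85050 = -18000; midpoint Ī = (85050 + 67050)/2 = 76050.
η = (ΔQ/Q̄) ÷ (ΔI/Ī) = (-138.7/699.05) ÷ (-18000/76050) = 0.84.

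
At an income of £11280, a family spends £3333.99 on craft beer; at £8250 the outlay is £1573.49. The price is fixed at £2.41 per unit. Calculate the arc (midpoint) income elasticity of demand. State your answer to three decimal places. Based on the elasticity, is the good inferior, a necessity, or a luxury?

2.312 (luxury)

With a constant price, Q₁ = 3333.99/2.41 = 1383.398 and Q₂ = 1573.49/2.41 = 652.900 (equivalently, work directly with expenditure since P cancels).
Midpoint %ΔQ = (1573.49 − 3333.99)/2453.74 = -0.71748; midpoint %ΔI = (8250 − 11280)/9765 = -0.31029.
η = -0.71748 / -0.31029 = 2.312.
η > 1 ⇒ luxury.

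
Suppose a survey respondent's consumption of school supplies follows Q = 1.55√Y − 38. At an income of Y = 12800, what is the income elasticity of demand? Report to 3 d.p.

At Y = 12800: Q = 137.362.
dQ/dY = 1.55/(2√Y) = 0.0068501 at this income.
η = (dQ/dY)·(Y/Q) = 0.0068501 × (12800/137.362) = 0.638.

0.638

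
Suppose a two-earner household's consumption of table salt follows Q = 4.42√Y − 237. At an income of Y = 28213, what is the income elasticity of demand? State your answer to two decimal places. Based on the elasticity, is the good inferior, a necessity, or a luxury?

0.73 (necessity)

At Y = 28213: Q = 505.415.
dQ/dY = 4.42/(2√Y) = 0.0131573 at this income.
η = (dQ/dY)·(Y/Q) = 0.0131573 × (28213/505.415) = 0.73.
Since 0 < η < 1, the good is a necessity.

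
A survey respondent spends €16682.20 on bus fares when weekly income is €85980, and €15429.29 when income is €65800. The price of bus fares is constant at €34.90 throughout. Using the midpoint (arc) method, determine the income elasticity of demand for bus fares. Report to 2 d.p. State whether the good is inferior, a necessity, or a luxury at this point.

With a constant price, Q₁ = 16682.20/34.90 = 478.000 and Q₂ = 15429.29/34.90 = 442.100 (equivalently, work directly with expenditure since P cancels).
Midpoint %ΔQ = (15429.29 − 16682.20)/16055.75 = -0.07803; midpoint %ΔI = (65800 − 85980)/75890 = -0.26591.
η = -0.07803 / -0.26591 = 0.29.
0 < η < 1 ⇒ necessity.

0.29 (necessity)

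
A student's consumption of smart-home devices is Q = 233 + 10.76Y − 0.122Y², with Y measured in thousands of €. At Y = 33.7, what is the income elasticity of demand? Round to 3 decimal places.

0.187

At Y = 33.7: Q = 457.0578.
dQ/dY = 10.76 − 0.244Y = 2.53720.
η = (dQ/dY)·(Y/Q) = 2.53720 × (33.7/457.0578) = 0.187.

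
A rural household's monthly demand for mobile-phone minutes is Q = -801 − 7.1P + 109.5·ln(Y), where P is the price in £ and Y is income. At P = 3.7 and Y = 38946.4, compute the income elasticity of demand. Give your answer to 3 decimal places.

At P = 3.7, Y = 38946.4: Q = 330.139.
Holding P constant, ∂Q/∂Y = 109.5/Y = 0.00281156.
η_Y = (∂Q/∂Y)·(Y/Q) = 0.00281156 × (38946.4/330.139) = 0.332.

0.332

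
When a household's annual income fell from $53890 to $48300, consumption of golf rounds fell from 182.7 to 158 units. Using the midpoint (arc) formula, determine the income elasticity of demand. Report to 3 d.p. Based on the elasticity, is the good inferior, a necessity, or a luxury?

ΔQ = 158 − 182.7 = -24.7; midpoint Q̄ = (182.7 + 158)/2 = 170.35.
ΔI = 48300 − 53890 = -5590; midpoint Ī = (53890 + 48300)/2 = 51095.
η = (ΔQ/Q̄) ÷ (ΔI/Ī) = (-24.7/170.35) ÷ (-5590/51095) = 1.325.
η > 1 ⇒ luxury.

1.325 (luxury)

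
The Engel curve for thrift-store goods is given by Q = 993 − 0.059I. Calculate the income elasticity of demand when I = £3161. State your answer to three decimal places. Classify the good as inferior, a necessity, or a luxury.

At I = 3161: Q = 806.501.
dQ/dI = −0.059.
η = (dQ/dI)·(I/Q) = -0.059 × (3161/806.501) = -0.231.
Since η < 0, the good is an inferior good.

-0.231 (inferior good)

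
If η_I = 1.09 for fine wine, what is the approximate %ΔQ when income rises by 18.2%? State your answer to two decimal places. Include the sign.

%ΔQ ≈ η × %ΔI = 1.09 × 18.2% = 19.84%.

19.84%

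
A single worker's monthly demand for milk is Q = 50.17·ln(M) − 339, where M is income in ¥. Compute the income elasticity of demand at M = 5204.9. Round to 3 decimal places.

0.555

At M = 5204.9: Q = 90.323.
dQ/dM = 50.17/M = 0.00963899 at this income.
η = (dQ/dM)·(M/Q) = 0.00963899 × (5204.9/90.323) = 0.555.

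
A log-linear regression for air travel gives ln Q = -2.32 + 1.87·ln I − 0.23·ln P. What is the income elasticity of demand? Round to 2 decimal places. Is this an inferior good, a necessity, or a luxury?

1.87 (luxury)

In a log-linear demand, the coefficient on ln I is the income elasticity.
So η = 1.87.
η > 1 ⇒ luxury.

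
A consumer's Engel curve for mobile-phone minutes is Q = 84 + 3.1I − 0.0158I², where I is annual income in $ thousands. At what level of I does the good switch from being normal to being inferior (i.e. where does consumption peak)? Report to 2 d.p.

98.10

dQ/dI = 3.1 − 0.0316I.
The good is inferior where dQ/dI < 0. Setting dQ/dI = 0 gives I = 3.1 / 0.0316 = 98.10.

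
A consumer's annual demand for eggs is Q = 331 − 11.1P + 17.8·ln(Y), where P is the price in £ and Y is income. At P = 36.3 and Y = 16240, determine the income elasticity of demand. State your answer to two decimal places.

0.18

At P = 36.3, Y = 16240: Q = 100.645.
Holding P constant, ∂Q/∂Y = 17.8/Y = 0.00109606.
η_Y = (∂Q/∂Y)·(Y/Q) = 0.00109606 × (16240/100.645) = 0.18.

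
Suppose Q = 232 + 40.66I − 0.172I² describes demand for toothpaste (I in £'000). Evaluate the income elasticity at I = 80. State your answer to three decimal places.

0.441

At I = 80: Q = 2384.0000.
dQ/dI = 40.66 − 0.344I = 13.14000.
η = (dQ/dI)·(I/Q) = 13.14000 × (80/2384.0000) = 0.441.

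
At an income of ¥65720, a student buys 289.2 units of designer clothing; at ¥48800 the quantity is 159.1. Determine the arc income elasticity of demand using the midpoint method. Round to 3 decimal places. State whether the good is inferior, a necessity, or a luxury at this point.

ΔQ = 159.1 − 289.2 = -130.1; midpoint Q̄ = (289.2 + 159.1)/2 = 224.15.
ΔI = 48800 − 65720 = -16920; midpoint Ī = (65720 + 48800)/2 = 57260.
η = (ΔQ/Q̄) ÷ (ΔI/Ī) = (-130.1/224.15) ÷ (-16920/57260) = 1.964.
η > 1 ⇒ luxury.

1.964 (luxury)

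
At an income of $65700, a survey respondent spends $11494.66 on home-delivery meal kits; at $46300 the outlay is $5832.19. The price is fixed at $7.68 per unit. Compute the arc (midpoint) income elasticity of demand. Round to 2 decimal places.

1.89

With a constant price, Q₁ = 11494.66/7.68 = 1496.701 and Q₂ = 5832.19/7.68 = 759.400 (equivalently, work directly with expenditure since P cancels).
Midpoint %ΔQ = (5832.19 − 11494.66)/8663.42 = -0.65361; midpoint %ΔI = (46300 − 65700)/56000 = -0.34643.
η = -0.65361 / -0.34643 = 1.89.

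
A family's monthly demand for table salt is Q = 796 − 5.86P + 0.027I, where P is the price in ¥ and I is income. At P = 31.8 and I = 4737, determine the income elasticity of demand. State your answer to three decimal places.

0.173

At P = 31.8, I = 4737: Q = 737.551.
Holding P constant, ∂Q/∂I = 0.027.
η_I = (∂Q/∂I)·(I/Q) = 0.027 × (4737/737.551) = 0.173.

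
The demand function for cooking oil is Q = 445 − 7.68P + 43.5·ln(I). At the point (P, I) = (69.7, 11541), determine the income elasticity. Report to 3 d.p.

At P = 69.7, I = 11541: Q = 316.588.
Holding P constant, ∂Q/∂I = 43.5/I = 0.00376917.
η_I = (∂Q/∂I)·(I/Q) = 0.00376917 × (11541/316.588) = 0.137.

0.137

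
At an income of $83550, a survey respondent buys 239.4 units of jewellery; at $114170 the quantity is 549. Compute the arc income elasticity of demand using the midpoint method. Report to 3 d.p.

ΔQ = 549 − 239.4 = 309.6; midpoint Q̄ = (239.4 + 549)/2 = 394.2.
ΔI = 114170 − 83550 = 30620; midpoint Ī = (83550 + 114170)/2 = 98860.
η = (ΔQ/Q̄) ÷ (ΔI/Ī) = (309.6/394.2) ÷ (30620/98860) = 2.536.

2.536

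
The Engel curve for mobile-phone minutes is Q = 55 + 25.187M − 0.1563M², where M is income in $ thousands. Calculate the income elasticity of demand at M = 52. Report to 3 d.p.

At M = 52: Q = 942.0888.
dQ/dM = 25.187 − 0.3126M = 8.93180.
η = (dQ/dM)·(M/Q) = 8.93180 × (52/942.0888) = 0.493.

0.493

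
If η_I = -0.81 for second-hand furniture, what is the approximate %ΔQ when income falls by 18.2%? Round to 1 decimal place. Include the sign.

%ΔQ ≈ η × %ΔI = -0.81 × (-18.2%) = 14.7%.

14.7%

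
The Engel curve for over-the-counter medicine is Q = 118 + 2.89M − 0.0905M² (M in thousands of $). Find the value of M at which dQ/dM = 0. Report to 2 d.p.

15.97

dQ/dM = 2.89 − 0.181M.
The good is inferior where dQ/dM < 0. Setting dQ/dM = 0 gives M = 2.89 / 0.181 = 15.97.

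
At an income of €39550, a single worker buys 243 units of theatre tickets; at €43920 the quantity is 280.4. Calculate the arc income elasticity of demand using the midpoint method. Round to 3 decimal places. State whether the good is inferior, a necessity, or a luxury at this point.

1.365 (luxury)

ΔQ = 280.4 − 243 = 37.4; midpoint Q̄ = (243 + 280.4)/2 = 261.7.
ΔI = 43920 − 39550 = 4370; midpoint Ī = (39550 + 43920)/2 = 41735.
η = (ΔQ/Q̄) ÷ (ΔI/Ī) = (37.4/261.7) ÷ (4370/41735) = 1.365.
η > 1 ⇒ luxury.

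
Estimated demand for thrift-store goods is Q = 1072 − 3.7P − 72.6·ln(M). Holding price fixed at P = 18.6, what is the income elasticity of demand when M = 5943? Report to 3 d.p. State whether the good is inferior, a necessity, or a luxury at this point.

-0.195 (inferior good)

At P = 18.6, M = 5943: Q = 372.288.
Holding P constant, ∂Q/∂M = -72.6/M = -0.0122161.
η_M = (∂Q/∂M)·(M/Q) = -0.0122161 × (5943/372.288) = -0.195.
Since η < 0, this is an inferior good.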